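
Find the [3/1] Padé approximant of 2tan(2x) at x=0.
16*x**3/3 + 4*x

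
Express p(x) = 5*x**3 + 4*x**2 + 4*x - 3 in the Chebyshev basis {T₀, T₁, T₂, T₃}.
-T₀ + (31/4)T₁ + (2)T₂ + (5/4)T₃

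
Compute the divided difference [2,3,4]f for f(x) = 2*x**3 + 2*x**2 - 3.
20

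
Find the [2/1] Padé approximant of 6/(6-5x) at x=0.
1/(1 - 5*x/6)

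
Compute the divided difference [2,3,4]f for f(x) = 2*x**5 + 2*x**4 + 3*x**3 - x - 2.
707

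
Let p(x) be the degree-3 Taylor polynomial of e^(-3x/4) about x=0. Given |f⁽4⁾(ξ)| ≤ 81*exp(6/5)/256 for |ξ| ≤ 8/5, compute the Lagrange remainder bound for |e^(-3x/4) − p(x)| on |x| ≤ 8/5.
54*exp(6/5)/625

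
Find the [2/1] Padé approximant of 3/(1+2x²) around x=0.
3 - 6*x**2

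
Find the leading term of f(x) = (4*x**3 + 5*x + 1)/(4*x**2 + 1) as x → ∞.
x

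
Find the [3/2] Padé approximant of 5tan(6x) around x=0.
(-72*x**3 + 30*x)/(1 - 72*x**2/5)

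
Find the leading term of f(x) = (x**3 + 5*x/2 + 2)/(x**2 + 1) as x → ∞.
x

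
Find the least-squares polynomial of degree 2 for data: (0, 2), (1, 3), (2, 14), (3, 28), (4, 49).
54/35 + (-27/70)x + (43/14)x²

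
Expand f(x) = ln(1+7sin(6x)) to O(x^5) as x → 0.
42*x - 882*x**2 + 24444*x**3 - 767340*x**4 + O(x**5)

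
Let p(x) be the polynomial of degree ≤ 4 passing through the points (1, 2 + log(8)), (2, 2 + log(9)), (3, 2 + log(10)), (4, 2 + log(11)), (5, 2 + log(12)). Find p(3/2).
2 + log(9*11**(7/32)*2**(25/128)*3**(19/128)*5**(29/64)/5)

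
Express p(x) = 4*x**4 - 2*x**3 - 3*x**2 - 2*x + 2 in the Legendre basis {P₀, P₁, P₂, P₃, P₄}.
(9/5)P₀ + (-16/5)P₁ + (2/7)P₂ + (-4/5)P₃ + (32/35)P₄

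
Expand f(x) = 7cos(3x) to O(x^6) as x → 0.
7 - 63*x**2/2 + 189*x**4/8 + O(x**6)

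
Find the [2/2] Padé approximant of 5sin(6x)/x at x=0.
(30 - 126*x**2)/(9*x**2/5 + 1)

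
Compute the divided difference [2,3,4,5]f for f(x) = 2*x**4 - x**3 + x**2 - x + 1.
27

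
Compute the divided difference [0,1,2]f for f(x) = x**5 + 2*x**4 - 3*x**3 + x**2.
21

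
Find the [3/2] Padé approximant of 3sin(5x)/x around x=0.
(15 - 175*x**2/4)/(5*x**2/4 + 1)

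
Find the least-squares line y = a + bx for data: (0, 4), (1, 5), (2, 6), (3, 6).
a = 21/5, b = 7/10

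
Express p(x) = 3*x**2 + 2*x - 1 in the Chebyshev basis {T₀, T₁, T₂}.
(1/2)T₀ + (2)T₁ + (3/2)T₂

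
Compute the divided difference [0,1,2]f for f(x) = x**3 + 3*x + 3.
3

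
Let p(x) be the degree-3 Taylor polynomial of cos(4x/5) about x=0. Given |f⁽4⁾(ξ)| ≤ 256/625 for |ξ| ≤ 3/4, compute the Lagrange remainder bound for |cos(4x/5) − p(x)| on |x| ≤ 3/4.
27/5000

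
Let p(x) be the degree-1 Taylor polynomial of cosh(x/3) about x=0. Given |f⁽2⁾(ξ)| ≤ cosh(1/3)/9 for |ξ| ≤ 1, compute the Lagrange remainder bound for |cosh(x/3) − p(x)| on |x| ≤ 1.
cosh(1/3)/18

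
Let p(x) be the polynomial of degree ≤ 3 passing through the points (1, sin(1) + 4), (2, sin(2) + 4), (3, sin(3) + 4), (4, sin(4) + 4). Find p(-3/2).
-495*sin(2)/16 + 385*sin(3)/16 + 4 - 105*sin(4)/16 + 231*sin(1)/16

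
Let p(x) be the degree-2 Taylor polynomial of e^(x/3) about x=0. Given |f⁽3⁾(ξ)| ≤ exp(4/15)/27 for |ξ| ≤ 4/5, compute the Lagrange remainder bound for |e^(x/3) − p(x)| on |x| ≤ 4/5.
32*exp(4/15)/10125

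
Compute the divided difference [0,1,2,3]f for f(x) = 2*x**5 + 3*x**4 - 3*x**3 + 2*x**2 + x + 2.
65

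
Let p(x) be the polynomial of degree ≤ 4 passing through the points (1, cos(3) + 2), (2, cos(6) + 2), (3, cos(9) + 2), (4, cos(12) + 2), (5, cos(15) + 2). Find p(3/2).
35*cos(3)/128 - 5*cos(15)/128 + 7*cos(12)/32 - 35*cos(9)/64 + 35*cos(6)/32 + 2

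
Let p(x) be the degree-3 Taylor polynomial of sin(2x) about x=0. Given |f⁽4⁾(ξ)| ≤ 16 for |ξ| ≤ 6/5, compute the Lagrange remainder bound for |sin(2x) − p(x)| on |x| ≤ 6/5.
864/625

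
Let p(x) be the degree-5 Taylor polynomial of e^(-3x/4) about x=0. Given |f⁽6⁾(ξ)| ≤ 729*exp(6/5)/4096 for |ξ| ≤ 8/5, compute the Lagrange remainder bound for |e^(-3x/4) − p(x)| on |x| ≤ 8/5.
324*exp(6/5)/78125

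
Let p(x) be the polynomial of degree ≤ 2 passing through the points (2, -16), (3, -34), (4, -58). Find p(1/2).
-1/4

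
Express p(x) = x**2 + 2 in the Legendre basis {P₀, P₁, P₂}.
(7/3)P₀ + (2/3)P₂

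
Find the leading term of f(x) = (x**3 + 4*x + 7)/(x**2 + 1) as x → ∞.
x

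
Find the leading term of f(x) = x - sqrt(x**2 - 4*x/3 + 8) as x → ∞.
2/3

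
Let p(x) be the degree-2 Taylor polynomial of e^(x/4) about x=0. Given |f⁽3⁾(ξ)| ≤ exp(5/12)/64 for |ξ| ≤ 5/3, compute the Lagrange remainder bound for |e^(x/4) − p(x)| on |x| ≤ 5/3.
125*exp(5/12)/10368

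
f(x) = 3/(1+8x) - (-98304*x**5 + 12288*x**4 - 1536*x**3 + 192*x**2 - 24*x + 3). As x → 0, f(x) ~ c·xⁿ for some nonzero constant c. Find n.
6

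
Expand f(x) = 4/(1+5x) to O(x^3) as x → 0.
4 - 20*x + 100*x**2 + O(x**3)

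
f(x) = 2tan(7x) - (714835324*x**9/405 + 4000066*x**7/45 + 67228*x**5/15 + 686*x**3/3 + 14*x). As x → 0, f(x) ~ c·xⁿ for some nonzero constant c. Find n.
11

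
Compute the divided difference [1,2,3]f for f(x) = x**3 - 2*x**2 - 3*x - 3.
4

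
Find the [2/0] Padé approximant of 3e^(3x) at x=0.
27*x**2/2 + 9*x + 3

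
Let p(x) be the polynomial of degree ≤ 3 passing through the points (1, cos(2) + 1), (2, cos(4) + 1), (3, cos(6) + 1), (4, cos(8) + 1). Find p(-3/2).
231*cos(2)/16 - 105*cos(8)/16 + 1 - 495*cos(4)/16 + 385*cos(6)/16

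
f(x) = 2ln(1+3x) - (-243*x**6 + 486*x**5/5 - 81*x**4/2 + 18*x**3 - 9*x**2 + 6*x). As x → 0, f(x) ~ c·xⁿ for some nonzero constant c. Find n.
7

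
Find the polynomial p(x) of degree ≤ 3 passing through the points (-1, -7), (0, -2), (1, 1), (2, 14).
2*x**3 - x**2 + 2*x - 2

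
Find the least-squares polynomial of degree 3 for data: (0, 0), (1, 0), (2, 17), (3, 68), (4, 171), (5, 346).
-13/126 + (-1181/756)x + (-68/63)x² + (329/108)x³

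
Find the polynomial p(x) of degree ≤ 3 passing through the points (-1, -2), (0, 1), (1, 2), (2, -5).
-x**3 - x**2 + 3*x + 1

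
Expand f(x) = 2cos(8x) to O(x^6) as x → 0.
2 - 64*x**2 + 1024*x**4/3 + O(x**6)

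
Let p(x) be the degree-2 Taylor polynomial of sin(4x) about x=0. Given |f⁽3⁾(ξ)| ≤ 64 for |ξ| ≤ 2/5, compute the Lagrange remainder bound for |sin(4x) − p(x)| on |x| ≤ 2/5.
256/375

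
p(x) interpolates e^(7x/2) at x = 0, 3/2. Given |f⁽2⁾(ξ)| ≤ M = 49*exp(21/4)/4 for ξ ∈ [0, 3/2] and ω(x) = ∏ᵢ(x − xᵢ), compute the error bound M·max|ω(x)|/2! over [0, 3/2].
441*exp(21/4)/128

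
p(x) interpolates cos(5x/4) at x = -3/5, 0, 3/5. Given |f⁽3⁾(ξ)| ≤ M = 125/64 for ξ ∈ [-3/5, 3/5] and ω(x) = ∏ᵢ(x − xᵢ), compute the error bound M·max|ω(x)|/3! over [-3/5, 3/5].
sqrt(3)/64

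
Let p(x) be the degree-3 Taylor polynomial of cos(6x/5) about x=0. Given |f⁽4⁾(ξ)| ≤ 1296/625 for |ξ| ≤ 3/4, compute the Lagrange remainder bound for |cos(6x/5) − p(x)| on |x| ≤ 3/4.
2187/80000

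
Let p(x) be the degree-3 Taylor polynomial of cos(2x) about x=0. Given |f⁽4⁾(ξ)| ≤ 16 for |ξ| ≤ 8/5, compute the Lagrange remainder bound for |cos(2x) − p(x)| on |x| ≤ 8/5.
8192/1875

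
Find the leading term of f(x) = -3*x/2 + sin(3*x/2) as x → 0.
-9*x**3/16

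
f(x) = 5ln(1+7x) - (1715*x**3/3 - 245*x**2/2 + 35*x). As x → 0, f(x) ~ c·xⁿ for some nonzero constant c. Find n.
4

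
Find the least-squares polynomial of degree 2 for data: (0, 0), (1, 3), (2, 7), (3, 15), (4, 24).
3/35 + (10/7)x + (8/7)x²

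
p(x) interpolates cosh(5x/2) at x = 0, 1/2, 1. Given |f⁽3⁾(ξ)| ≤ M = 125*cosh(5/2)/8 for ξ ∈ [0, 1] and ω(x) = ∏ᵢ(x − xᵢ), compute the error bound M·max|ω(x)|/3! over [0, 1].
125*sqrt(3)*cosh(5/2)/1728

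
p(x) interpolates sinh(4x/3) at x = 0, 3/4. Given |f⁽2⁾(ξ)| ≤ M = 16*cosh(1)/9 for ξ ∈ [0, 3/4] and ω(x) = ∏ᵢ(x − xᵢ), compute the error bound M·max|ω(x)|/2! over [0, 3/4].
cosh(1)/8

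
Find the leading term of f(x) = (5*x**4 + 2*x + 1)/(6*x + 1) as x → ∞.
5*x**3/6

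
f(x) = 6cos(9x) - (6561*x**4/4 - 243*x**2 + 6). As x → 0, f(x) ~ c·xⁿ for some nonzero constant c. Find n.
6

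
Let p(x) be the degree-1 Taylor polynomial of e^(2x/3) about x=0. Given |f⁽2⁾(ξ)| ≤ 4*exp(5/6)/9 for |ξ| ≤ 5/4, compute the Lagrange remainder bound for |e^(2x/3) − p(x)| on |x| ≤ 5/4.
25*exp(5/6)/72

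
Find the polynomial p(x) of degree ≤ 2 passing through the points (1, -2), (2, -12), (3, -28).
-3*x**2 - x + 2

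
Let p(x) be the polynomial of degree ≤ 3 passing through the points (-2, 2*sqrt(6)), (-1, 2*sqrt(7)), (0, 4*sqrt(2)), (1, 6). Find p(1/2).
-5*sqrt(7)/8 + sqrt(6)/8 + 15/8 + 15*sqrt(2)/4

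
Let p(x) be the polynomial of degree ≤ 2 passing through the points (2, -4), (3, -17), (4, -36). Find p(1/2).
17/4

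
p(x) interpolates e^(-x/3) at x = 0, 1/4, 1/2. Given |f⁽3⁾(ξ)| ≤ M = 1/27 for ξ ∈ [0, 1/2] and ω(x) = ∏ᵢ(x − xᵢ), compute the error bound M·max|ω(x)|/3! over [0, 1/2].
sqrt(3)/46656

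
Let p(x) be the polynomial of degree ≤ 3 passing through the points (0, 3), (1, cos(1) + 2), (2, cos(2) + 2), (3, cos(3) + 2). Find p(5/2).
15*cos(2)/16 + 5*cos(3)/16 - 5*cos(1)/16 + 33/16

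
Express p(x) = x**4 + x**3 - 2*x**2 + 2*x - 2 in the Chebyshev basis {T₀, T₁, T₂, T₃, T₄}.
(-21/8)T₀ + (11/4)T₁ + (-1/2)T₂ + (1/4)T₃ + (1/8)T₄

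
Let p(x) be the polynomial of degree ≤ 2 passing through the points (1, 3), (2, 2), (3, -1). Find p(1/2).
11/4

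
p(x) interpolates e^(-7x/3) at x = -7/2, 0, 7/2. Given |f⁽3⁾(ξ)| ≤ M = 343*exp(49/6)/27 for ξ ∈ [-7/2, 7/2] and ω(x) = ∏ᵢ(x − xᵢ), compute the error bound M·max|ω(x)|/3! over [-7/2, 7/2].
117649*sqrt(3)*exp(49/6)/5832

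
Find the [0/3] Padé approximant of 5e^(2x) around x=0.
5/(-4*x**3/3 + 2*x**2 - 2*x + 1)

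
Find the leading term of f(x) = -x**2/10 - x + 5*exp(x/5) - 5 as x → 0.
x**3/150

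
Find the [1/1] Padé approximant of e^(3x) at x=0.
(3*x/2 + 1)/(1 - 3*x/2)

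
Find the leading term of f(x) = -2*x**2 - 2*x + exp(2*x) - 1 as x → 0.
4*x**3/3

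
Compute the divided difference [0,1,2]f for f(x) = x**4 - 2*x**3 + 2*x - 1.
1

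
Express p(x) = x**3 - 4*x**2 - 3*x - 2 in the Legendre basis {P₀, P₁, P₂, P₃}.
(-10/3)P₀ + (-12/5)P₁ + (-8/3)P₂ + (2/5)P₃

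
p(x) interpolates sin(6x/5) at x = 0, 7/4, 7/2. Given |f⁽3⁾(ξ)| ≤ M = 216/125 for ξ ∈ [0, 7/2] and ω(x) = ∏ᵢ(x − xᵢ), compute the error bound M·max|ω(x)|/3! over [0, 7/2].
343*sqrt(3)/1000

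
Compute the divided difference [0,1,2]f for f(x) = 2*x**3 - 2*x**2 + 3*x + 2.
4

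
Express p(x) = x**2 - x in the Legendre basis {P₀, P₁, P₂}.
(1/3)P₀ - P₁ + (2/3)P₂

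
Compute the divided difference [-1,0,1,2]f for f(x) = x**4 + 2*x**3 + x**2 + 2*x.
4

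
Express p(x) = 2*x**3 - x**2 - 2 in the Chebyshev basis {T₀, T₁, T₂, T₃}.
(-5/2)T₀ + (3/2)T₁ + (-1/2)T₂ + (1/2)T₃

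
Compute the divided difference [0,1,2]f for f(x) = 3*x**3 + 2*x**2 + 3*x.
11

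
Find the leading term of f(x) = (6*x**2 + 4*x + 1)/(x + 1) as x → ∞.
6*x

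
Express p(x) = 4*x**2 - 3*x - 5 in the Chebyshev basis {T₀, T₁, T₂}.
(-3)T₀ + (-3)T₁ + (2)T₂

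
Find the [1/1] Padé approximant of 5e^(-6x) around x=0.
(5 - 15*x)/(3*x + 1)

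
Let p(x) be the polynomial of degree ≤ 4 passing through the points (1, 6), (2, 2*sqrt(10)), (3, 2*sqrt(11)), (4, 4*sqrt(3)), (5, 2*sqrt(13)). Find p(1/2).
-105*sqrt(10)/16 - 45*sqrt(3)/8 + 35*sqrt(13)/64 + 945/64 + 189*sqrt(11)/32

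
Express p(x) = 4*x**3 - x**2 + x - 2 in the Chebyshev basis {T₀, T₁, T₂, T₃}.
(-5/2)T₀ + (4)T₁ + (-1/2)T₂ + T₃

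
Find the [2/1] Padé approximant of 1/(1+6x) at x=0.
1/(6*x + 1)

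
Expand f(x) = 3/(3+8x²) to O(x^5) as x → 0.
1 - 8*x**2/3 + 64*x**4/9 + O(x**5)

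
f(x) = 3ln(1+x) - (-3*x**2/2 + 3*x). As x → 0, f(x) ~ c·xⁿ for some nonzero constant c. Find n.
3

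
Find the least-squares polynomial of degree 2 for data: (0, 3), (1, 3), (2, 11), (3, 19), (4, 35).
97/35 + (-8/7)x + (16/7)x²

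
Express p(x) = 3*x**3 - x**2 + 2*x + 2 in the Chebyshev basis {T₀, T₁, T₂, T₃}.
(3/2)T₀ + (17/4)T₁ + (-1/2)T₂ + (3/4)T₃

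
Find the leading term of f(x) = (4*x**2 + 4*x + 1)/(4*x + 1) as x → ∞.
x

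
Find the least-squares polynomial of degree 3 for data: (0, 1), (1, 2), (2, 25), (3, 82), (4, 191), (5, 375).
38/63 + (-130/189)x + (83/252)x² + (319/108)x³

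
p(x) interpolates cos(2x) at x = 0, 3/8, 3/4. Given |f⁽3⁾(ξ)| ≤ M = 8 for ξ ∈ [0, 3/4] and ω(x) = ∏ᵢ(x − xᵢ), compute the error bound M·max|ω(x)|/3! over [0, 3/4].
sqrt(3)/64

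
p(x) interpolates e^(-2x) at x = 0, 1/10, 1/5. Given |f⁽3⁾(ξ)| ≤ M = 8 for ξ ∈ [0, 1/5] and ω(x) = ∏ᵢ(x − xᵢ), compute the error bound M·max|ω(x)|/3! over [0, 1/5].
sqrt(3)/3375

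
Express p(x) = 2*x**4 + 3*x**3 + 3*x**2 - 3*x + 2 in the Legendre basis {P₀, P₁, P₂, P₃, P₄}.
(17/5)P₀ + (-6/5)P₁ + (22/7)P₂ + (6/5)P₃ + (16/35)P₄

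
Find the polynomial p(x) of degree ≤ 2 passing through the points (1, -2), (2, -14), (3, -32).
-3*x**2 - 3*x + 4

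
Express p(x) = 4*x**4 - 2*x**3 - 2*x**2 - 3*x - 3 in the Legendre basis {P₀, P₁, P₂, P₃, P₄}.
(-43/15)P₀ + (-21/5)P₁ + (20/21)P₂ + (-4/5)P₃ + (32/35)P₄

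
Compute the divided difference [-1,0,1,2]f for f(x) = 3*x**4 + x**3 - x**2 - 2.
7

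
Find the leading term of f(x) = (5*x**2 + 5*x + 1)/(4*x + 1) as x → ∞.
5*x/4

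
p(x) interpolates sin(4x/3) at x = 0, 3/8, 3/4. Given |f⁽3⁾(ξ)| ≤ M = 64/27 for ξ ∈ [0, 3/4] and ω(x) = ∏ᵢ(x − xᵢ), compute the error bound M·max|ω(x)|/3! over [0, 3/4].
sqrt(3)/216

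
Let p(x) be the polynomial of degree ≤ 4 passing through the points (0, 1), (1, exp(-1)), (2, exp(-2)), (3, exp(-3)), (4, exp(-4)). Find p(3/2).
(-5*exp(4) - 20*e + 3 + 90*exp(2) + 60*exp(3))*exp(-4)/128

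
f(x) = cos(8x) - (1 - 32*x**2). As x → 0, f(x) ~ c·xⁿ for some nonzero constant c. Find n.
4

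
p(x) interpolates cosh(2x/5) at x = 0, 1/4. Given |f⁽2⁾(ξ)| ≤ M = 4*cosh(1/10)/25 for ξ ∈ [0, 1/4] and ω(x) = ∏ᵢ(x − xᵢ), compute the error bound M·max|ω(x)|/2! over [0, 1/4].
cosh(1/10)/800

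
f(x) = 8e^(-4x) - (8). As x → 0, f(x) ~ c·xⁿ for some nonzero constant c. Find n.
1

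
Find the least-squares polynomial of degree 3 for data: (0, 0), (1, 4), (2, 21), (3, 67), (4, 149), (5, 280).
1/6 + (-169/252)x + (85/42)x² + (67/36)x³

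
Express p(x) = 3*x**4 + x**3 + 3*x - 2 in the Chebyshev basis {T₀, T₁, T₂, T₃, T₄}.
(-7/8)T₀ + (15/4)T₁ + (3/2)T₂ + (1/4)T₃ + (3/8)T₄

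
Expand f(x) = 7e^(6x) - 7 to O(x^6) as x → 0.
42*x + 126*x**2 + 252*x**3 + 378*x**4 + 2268*x**5/5 + O(x**6)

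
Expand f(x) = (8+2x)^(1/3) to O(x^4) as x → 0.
2 + x/6 - x**2/72 + 5*x**3/2592 + O(x**4)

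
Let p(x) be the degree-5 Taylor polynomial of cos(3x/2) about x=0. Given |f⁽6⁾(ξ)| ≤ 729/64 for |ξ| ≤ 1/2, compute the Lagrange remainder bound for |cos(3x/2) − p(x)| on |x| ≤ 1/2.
81/327680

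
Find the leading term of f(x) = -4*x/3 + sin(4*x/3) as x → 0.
-32*x**3/81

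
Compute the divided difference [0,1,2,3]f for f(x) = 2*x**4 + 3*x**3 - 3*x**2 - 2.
15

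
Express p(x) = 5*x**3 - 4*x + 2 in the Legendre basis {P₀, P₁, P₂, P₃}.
(2)P₀ - P₁ + (2)P₃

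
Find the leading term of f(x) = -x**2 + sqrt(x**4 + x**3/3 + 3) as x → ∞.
x/6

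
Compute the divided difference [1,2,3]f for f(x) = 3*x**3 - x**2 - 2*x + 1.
17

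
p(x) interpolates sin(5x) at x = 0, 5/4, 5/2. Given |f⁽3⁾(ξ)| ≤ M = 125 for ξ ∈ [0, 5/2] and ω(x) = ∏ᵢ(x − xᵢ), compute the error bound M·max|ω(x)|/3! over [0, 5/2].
15625*sqrt(3)/1728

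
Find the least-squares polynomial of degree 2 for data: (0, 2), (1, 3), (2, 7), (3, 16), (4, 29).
15/7 + (-111/70)x + (29/14)x²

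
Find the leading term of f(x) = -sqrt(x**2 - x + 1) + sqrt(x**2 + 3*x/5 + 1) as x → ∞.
4/5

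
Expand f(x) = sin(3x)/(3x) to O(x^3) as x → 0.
1 - 3*x**2/2 + O(x**3)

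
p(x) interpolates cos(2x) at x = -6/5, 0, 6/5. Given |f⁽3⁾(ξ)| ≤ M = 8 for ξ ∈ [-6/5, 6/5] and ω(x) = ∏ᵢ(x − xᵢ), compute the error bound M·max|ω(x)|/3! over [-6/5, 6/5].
64*sqrt(3)/125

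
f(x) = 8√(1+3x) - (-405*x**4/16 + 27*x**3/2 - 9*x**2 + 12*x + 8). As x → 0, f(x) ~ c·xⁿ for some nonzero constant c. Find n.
5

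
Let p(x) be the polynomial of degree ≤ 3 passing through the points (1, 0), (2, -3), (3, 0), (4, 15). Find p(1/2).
15/8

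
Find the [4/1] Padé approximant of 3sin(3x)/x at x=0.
243*x**4/40 - 27*x**2/2 + 9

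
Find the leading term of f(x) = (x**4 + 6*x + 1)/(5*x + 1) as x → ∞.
x**3/5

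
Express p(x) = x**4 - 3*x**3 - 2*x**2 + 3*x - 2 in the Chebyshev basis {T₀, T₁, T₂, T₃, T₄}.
(-21/8)T₀ + (3/4)T₁ + (-1/2)T₂ + (-3/4)T₃ + (1/8)T₄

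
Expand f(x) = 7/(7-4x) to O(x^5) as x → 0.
1 + 4*x/7 + 16*x**2/49 + 64*x**3/343 + 256*x**4/2401 + O(x**5)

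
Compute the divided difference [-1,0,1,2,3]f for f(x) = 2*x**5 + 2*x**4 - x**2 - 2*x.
12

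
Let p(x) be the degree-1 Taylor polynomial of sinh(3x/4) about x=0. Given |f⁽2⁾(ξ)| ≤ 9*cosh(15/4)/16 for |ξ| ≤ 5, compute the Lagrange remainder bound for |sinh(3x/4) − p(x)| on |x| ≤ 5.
225*cosh(15/4)/32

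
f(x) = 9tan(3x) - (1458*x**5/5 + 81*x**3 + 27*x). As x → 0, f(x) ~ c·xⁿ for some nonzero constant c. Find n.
7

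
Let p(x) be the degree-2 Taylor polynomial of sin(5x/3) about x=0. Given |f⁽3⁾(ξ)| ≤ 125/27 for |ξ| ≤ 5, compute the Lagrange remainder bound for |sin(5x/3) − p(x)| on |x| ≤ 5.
15625/162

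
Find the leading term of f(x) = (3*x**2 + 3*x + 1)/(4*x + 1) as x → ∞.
3*x/4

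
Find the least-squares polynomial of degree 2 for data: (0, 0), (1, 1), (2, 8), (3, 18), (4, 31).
-12/35 + (13/70)x + (27/14)x²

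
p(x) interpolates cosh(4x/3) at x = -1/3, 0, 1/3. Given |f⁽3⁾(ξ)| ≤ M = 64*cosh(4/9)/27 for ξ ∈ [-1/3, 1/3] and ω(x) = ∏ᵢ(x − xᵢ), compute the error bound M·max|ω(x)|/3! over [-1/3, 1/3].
64*sqrt(3)*cosh(4/9)/19683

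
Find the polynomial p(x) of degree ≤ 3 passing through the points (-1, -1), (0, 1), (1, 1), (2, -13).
-2*x**3 - x**2 + 3*x + 1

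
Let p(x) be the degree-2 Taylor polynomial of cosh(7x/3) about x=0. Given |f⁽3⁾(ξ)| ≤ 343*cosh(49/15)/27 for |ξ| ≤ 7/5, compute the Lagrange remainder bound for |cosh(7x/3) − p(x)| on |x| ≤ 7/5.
117649*cosh(49/15)/20250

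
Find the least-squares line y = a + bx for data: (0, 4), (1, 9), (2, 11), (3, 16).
a = 43/10, b = 19/5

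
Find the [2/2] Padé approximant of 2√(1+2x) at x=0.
(5*x**2/2 + 5*x + 2)/(x**2/4 + 3*x/2 + 1)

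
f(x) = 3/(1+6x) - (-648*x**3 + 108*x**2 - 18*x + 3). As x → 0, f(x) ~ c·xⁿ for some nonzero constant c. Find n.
4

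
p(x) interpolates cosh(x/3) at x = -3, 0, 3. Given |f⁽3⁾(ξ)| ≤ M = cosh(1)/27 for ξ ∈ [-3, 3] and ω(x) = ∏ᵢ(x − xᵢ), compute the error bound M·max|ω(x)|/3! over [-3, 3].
sqrt(3)*cosh(1)/27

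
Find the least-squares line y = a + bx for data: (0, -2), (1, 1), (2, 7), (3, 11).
a = -5/2, b = 9/2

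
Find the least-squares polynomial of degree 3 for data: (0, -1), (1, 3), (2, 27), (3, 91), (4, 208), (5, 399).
-41/42 + (-241/252)x + (79/42)x² + (103/36)x³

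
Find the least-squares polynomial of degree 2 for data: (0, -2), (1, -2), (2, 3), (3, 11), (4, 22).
-78/35 + (-73/70)x + (25/14)x²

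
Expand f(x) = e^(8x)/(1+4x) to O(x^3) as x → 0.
1 + 4*x + 16*x**2 + O(x**3)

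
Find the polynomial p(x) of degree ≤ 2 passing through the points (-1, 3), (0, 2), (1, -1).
-x**2 - 2*x + 2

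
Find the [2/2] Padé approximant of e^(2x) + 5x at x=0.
(-17*x**2/24 + 53*x/8 + 1)/(-x**2/12 - 3*x/8 + 1)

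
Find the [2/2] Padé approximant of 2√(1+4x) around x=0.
(10*x**2 + 10*x + 2)/(x**2 + 3*x + 1)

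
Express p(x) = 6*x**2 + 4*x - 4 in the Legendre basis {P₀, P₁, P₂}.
(-2)P₀ + (4)P₁ + (4)P₂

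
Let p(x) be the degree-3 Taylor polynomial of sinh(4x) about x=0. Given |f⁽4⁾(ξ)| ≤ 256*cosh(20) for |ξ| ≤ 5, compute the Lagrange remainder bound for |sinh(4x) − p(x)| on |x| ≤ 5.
20000*cosh(20)/3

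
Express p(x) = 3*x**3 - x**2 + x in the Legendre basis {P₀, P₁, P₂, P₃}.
(-1/3)P₀ + (14/5)P₁ + (-2/3)P₂ + (6/5)P₃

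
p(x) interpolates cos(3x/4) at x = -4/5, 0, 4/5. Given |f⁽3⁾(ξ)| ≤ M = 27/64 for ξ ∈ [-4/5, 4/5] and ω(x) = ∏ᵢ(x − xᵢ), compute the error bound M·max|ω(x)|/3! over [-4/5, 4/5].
sqrt(3)/125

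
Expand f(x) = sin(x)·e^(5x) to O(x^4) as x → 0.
x + 5*x**2 + 37*x**3/3 + O(x**4)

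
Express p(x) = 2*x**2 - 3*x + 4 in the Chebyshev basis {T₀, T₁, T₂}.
(5)T₀ + (-3)T₁ + T₂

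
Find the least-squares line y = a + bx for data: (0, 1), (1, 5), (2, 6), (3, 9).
a = 3/2, b = 5/2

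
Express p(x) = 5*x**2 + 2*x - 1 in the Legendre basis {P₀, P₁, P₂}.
(2/3)P₀ + (2)P₁ + (10/3)P₂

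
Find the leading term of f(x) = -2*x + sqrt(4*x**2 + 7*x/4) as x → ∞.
7/16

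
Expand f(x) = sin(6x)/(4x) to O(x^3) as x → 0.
3/2 - 9*x**2 + O(x**3)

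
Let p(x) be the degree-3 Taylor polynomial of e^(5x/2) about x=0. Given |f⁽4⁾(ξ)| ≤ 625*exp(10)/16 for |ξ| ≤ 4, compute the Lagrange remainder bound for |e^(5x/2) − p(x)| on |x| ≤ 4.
1250*exp(10)/3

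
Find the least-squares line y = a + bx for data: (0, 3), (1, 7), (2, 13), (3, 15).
a = 16/5, b = 21/5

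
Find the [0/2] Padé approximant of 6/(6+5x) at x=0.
1/(5*x/6 + 1)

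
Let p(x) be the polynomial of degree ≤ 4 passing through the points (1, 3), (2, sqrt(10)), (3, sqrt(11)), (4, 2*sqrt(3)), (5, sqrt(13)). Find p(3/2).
-35*sqrt(11)/64 - 5*sqrt(13)/128 + 7*sqrt(3)/16 + 105/128 + 35*sqrt(10)/32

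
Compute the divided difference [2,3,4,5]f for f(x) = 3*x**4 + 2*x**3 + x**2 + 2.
44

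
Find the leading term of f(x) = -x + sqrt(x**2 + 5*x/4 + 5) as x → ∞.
5/8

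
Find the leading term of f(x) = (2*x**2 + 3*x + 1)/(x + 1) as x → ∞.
2*x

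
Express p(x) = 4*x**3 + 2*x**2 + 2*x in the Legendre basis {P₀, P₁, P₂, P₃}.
(2/3)P₀ + (22/5)P₁ + (4/3)P₂ + (8/5)P₃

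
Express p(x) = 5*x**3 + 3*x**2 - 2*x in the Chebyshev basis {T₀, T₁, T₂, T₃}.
(3/2)T₀ + (7/4)T₁ + (3/2)T₂ + (5/4)T₃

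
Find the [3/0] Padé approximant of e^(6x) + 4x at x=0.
36*x**3 + 18*x**2 + 10*x + 1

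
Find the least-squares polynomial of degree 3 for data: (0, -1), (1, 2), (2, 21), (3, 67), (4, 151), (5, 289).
-73/63 + (121/378)x + (305/252)x² + (223/108)x³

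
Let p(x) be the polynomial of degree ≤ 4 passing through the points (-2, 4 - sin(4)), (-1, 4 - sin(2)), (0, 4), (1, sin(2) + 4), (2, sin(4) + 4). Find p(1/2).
-sin(4)/16 + 5*sin(2)/8 + 4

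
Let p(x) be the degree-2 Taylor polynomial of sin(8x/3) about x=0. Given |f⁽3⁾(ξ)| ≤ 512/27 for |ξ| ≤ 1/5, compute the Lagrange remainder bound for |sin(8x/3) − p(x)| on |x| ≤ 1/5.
256/10125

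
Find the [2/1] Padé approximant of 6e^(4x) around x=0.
(16*x**2 + 16*x + 6)/(1 - 4*x/3)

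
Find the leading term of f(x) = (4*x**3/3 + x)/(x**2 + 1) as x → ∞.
4*x/3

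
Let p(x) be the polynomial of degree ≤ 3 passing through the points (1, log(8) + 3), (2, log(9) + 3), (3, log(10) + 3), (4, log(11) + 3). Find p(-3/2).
log(8796093022208000000000000000000000000*11**(7/16)*2**(3/8)*3**(1/8)*5**(1/16)/7434753751774828978684709077223679339) + 3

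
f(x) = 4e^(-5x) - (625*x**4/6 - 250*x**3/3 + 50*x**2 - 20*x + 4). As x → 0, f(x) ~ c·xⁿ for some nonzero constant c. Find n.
5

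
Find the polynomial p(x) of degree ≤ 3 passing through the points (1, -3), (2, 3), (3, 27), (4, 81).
2*x**3 - 3*x**2 + x - 3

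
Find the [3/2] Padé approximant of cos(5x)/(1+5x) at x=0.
(875*x**3/12 - 175*x**2/12 - 5*x + 1)/(1 - 325*x**2/12)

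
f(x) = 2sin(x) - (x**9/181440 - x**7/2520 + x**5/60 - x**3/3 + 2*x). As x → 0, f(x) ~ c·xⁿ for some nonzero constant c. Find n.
11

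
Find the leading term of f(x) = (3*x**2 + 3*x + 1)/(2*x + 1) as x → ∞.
3*x/2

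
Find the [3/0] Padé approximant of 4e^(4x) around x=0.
128*x**3/3 + 32*x**2 + 16*x + 4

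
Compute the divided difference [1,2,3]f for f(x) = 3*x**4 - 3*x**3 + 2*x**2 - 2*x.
59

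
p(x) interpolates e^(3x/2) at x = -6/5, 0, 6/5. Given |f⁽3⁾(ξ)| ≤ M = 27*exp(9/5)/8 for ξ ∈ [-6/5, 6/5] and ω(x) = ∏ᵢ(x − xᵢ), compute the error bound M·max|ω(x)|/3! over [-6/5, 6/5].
27*sqrt(3)*exp(9/5)/125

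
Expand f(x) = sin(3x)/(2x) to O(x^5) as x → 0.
3/2 - 9*x**2/4 + 81*x**4/80 + O(x**5)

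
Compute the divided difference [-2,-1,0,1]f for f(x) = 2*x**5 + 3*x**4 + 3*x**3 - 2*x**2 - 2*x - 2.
7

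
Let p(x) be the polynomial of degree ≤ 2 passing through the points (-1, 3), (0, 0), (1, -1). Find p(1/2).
-3/4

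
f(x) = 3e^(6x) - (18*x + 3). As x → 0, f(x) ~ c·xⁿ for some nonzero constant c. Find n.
2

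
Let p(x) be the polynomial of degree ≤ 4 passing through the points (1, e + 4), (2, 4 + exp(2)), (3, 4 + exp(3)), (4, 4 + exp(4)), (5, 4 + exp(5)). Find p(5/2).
-5*exp(4)/32 - 5*e/128 + 15*exp(2)/32 + 3*exp(5)/128 + 4 + 45*exp(3)/64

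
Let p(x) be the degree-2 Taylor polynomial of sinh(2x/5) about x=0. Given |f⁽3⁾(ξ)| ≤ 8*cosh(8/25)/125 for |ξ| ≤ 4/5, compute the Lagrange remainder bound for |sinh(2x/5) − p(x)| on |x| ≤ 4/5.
256*cosh(8/25)/46875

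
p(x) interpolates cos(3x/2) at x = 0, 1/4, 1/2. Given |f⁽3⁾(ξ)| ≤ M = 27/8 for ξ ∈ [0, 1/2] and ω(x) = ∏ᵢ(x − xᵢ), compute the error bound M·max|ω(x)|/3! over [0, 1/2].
sqrt(3)/512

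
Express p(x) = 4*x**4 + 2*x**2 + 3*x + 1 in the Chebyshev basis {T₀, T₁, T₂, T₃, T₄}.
(7/2)T₀ + (3)T₁ + (3)T₂ + (1/2)T₄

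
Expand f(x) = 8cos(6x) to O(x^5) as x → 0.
8 - 144*x**2 + 432*x**4 + O(x**5)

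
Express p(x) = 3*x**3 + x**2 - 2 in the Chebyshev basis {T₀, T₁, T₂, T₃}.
(-3/2)T₀ + (9/4)T₁ + (1/2)T₂ + (3/4)T₃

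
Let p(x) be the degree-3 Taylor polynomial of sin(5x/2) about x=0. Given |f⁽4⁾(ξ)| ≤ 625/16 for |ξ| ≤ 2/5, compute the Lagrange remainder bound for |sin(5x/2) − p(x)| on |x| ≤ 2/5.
1/24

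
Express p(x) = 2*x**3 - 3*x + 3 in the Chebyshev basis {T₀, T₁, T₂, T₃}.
(3)T₀ + (-3/2)T₁ + (1/2)T₃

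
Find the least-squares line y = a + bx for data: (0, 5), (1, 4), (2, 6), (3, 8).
a = 41/10, b = 11/10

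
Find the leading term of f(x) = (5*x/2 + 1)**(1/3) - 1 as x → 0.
5*x/6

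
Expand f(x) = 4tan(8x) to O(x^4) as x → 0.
32*x + 2048*x**3/3 + O(x**4)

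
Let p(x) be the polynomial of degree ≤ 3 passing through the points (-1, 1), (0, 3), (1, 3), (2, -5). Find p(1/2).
29/8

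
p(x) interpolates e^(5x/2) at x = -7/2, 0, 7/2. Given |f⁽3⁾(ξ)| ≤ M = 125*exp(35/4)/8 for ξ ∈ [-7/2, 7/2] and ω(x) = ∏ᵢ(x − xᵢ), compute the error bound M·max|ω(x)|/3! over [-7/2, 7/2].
42875*sqrt(3)*exp(35/4)/1728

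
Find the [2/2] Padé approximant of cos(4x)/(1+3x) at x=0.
(-56*x**2/3 + 4*x + 1)/(4*x**2/3 + 7*x + 1)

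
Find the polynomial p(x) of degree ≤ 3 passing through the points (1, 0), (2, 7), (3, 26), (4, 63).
x**3 - 1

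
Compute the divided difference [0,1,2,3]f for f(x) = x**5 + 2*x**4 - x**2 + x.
37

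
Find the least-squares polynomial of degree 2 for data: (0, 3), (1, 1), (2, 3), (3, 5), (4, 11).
101/35 + (-18/7)x + (8/7)x²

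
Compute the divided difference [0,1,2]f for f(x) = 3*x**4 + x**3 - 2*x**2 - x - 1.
22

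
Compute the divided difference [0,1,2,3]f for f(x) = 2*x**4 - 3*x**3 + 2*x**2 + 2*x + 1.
9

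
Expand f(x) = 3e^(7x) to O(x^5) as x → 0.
3 + 21*x + 147*x**2/2 + 343*x**3/2 + 2401*x**4/8 + O(x**5)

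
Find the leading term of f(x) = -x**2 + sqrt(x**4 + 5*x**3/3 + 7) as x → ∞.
5*x/6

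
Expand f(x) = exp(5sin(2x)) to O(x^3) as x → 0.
1 + 10*x + 50*x**2 + O(x**3)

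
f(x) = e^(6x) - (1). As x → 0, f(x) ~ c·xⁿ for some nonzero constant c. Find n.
1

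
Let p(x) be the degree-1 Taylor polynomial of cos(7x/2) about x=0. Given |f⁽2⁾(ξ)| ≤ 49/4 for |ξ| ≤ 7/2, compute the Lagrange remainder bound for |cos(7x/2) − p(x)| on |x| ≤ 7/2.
2401/32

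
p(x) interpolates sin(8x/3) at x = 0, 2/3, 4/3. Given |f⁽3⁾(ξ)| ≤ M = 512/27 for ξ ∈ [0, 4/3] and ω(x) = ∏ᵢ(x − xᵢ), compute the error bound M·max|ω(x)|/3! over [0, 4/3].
4096*sqrt(3)/19683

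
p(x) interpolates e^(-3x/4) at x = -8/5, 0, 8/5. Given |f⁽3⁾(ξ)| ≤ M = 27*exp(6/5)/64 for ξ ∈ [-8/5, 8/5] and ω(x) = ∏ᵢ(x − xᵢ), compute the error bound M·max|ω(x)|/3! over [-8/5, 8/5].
8*sqrt(3)*exp(6/5)/125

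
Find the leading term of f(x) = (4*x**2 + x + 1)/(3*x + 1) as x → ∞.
4*x/3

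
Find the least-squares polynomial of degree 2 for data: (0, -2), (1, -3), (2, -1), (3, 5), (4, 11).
-78/35 + (-61/35)x + (9/7)x²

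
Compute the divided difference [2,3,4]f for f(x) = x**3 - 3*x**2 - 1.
6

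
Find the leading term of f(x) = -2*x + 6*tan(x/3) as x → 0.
2*x**3/27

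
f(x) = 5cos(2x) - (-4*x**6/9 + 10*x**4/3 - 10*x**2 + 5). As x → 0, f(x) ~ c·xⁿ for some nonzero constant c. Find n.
8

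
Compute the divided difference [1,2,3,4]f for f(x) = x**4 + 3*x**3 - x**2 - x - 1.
13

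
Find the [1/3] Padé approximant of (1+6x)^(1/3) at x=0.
(5*x + 1)/(8*x**3/3 - 2*x**2 + 3*x + 1)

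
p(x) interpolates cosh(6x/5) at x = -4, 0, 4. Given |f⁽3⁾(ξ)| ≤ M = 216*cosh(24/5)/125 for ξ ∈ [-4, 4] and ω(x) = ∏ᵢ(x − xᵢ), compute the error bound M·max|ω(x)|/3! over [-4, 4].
512*sqrt(3)*cosh(24/5)/125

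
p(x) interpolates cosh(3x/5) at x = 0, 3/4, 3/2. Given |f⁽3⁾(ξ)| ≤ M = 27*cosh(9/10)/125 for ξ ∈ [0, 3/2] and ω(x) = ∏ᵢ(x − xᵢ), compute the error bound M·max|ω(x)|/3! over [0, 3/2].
27*sqrt(3)*cosh(9/10)/8000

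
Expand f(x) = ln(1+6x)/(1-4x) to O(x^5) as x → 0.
6*x + 6*x**2 + 96*x**3 + 60*x**4 + O(x**5)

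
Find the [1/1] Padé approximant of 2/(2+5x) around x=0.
1/(5*x/2 + 1)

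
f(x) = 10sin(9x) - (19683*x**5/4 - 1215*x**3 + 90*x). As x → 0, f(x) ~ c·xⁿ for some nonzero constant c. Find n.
7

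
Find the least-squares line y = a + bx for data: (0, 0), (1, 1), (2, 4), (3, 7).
a = -3/5, b = 12/5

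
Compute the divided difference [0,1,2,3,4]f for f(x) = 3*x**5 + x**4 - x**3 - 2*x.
31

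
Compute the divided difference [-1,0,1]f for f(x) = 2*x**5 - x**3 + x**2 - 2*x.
1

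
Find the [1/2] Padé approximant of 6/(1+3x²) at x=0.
6/(3*x**2 + 1)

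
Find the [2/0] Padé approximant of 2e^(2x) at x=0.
4*x**2 + 4*x + 2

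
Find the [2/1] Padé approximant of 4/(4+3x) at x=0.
1/(3*x/4 + 1)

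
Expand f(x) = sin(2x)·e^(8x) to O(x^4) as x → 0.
2*x + 16*x**2 + 188*x**3/3 + O(x**4)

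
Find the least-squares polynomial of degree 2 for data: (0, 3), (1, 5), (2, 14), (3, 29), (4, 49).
14/5 + (-2/5)x + (3)x²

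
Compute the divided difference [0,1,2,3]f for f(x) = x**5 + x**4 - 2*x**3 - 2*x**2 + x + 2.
29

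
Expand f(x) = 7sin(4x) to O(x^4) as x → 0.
28*x - 224*x**3/3 + O(x**4)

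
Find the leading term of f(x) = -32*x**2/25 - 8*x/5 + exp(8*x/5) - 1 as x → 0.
256*x**3/375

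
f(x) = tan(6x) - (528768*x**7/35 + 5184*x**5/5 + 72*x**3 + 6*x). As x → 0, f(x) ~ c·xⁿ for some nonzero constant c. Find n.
9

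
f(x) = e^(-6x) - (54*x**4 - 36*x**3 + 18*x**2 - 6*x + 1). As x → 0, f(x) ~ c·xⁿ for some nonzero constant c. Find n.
5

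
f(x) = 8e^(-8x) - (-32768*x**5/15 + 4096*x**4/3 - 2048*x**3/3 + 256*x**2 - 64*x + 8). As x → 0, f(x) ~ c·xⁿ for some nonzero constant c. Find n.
6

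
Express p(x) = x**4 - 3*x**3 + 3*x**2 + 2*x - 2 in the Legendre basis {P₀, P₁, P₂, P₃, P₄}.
(-4/5)P₀ + (1/5)P₁ + (18/7)P₂ + (-6/5)P₃ + (8/35)P₄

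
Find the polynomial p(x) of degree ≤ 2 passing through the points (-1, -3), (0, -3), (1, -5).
-x**2 - x - 3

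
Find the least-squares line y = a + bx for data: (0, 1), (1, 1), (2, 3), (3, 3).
a = 4/5, b = 4/5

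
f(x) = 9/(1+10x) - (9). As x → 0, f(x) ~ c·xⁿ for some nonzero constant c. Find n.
1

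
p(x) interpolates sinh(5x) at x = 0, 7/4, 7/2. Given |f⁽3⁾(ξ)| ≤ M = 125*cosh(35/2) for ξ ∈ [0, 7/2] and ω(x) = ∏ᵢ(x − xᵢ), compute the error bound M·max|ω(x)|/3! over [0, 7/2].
42875*sqrt(3)*cosh(35/2)/1728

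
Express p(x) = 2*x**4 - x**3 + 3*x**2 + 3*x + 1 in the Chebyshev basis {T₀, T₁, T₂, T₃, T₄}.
(13/4)T₀ + (9/4)T₁ + (5/2)T₂ + (-1/4)T₃ + (1/4)T₄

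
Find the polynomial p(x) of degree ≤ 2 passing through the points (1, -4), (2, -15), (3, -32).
-3*x**2 - 2*x + 1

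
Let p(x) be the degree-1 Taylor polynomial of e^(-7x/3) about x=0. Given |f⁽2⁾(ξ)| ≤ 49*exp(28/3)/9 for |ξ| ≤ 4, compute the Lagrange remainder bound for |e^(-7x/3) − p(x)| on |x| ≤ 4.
392*exp(28/3)/9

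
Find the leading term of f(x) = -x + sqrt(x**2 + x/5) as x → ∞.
1/10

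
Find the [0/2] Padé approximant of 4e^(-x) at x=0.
4/(x**2/2 + x + 1)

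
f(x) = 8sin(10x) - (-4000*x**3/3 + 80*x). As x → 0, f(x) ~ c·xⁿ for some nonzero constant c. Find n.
5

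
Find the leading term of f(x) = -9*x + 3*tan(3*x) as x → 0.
27*x**3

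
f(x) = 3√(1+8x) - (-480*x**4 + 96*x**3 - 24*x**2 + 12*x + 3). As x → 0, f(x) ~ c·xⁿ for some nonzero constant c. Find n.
5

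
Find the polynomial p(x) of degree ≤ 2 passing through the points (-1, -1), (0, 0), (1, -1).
-x**2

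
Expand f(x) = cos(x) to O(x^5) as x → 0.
1 - x**2/2 + x**4/24 + O(x**5)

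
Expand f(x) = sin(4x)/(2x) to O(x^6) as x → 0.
2 - 16*x**2/3 + 64*x**4/15 + O(x**6)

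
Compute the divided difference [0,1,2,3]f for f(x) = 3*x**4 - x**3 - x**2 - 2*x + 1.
17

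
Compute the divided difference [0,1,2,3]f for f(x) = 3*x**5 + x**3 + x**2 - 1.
76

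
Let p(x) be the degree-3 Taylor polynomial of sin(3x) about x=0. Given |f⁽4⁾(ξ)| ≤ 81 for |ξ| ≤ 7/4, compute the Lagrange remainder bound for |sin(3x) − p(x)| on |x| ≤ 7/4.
64827/2048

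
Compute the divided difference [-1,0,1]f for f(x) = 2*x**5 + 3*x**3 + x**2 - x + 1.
1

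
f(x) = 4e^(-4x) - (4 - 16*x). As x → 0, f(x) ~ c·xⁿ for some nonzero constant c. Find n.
2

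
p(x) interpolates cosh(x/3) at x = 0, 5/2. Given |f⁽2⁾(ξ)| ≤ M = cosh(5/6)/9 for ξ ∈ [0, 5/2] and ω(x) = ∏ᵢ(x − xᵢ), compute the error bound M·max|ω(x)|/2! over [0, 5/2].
25*cosh(5/6)/288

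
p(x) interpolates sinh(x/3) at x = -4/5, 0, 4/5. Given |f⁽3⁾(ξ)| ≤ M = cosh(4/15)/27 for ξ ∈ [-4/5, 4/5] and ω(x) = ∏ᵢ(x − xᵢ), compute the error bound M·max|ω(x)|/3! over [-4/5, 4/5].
64*sqrt(3)*cosh(4/15)/91125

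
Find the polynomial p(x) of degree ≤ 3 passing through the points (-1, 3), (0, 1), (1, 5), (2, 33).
3*x**3 + 3*x**2 - 2*x + 1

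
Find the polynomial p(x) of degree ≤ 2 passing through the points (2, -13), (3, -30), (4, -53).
-3*x**2 - 2*x + 3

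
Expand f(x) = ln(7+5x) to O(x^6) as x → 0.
log(7) + 5*x/7 - 25*x**2/98 + 125*x**3/1029 - 625*x**4/9604 + 625*x**5/16807 + O(x**6)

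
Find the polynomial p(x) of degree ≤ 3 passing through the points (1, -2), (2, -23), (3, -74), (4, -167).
-2*x**3 - 3*x**2 + 2*x + 1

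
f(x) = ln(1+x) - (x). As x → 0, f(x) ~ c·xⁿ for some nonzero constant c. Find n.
2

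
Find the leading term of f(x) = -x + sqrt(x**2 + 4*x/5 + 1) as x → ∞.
2/5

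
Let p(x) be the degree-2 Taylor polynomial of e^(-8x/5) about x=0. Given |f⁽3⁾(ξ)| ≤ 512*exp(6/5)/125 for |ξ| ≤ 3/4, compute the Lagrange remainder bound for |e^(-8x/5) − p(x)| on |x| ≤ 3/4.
36*exp(6/5)/125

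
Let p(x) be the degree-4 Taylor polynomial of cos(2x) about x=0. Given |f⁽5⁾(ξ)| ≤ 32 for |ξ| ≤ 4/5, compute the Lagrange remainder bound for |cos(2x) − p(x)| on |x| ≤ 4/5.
4096/46875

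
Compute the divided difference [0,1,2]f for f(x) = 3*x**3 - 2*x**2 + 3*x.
7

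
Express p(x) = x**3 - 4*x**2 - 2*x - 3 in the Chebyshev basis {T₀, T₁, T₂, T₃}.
(-5)T₀ + (-5/4)T₁ + (-2)T₂ + (1/4)T₃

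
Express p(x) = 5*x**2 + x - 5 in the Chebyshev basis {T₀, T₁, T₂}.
(-5/2)T₀ + T₁ + (5/2)T₂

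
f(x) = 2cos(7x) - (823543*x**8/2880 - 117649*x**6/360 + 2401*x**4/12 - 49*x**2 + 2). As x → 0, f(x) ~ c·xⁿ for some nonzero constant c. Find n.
10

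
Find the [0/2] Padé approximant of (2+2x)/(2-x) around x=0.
1/(3*x**2/2 - 3*x/2 + 1)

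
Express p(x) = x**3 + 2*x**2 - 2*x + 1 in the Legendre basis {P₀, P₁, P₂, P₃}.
(5/3)P₀ + (-7/5)P₁ + (4/3)P₂ + (2/5)P₃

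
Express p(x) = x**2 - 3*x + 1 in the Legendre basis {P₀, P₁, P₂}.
(4/3)P₀ + (-3)P₁ + (2/3)P₂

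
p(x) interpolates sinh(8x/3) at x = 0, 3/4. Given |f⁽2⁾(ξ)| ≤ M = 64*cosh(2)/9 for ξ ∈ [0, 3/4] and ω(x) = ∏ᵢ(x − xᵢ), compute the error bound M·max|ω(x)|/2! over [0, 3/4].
cosh(2)/2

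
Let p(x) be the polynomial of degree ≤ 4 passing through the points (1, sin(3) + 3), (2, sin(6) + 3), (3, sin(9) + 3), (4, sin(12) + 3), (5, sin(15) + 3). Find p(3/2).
35*sin(6)/32 - 35*sin(9)/64 + 7*sin(12)/32 - 5*sin(15)/128 + 35*sin(3)/128 + 3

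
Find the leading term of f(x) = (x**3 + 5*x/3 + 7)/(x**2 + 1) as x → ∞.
x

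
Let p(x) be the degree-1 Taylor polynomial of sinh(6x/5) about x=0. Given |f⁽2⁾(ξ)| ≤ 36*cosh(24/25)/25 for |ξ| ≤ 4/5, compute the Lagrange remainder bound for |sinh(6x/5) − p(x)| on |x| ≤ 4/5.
288*cosh(24/25)/625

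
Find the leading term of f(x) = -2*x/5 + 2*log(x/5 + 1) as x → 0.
-x**2/25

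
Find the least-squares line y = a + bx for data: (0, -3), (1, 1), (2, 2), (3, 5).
a = -5/2, b = 5/2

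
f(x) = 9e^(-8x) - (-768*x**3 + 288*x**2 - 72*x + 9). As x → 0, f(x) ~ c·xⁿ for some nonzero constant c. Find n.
4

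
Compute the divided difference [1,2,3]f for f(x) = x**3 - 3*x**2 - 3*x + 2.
3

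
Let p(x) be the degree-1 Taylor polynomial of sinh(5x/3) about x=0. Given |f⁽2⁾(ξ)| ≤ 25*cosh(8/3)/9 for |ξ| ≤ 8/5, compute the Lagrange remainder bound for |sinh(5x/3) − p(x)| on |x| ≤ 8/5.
32*cosh(8/3)/9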